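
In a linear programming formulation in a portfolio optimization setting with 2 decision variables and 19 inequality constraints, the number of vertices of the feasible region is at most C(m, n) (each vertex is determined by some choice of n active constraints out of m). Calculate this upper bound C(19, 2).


Each vertex corresponds to some choice of n active constraints out of m, so the number of vertices is at most C(m, n) = m! / (n!(m-n)!).
m = 19, n = 2
Numerator: 19 * 18
Denominator: 2! = 2
C(19, 2) = 171


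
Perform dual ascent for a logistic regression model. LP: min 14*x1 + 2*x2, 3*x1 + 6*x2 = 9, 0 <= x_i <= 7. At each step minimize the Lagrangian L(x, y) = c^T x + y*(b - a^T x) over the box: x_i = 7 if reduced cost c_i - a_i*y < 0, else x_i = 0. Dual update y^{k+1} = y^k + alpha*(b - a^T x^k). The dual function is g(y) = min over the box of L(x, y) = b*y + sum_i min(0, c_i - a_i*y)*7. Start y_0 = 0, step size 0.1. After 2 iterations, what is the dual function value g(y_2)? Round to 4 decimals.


Dual ascent for LP: min 14*x1 + 2*x2, 3*x1 + 6*x2 = 9, 0 <= x_i <= 7
Step 1: y^k = 0.0, reduced costs: (14.0, 2.0)
  x^k = (0.0, 0.0), subgradient = b - a^T x = 9.0
  y^{k+1} = 0.0 + 0.1*9.0 = 0.9
Step 2: y^k = 0.9, reduced costs: (11.3, -3.4)
  x^k = (0.0, 7.0), subgradient = b - a^T x = -33.0
  y^{k+1} = 0.9 + 0.1*-33.0 = -2.4
Dual objective at y_2 = -2.4: reduced costs (21.2, 16.4), box minimizer x = (0.0, 0.0)
g(y_2) = b*y + (c1 - a1*y)*x1 + (c2 - a2*y)*x2 = 9*(-2.4) + 21.2*0.0 + 16.4*0.0 = -21.6 + 0.0 + 0.0 = -21.6


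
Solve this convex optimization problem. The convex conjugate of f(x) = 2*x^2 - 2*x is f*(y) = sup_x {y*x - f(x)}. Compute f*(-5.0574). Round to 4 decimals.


f*(y) = sup_x {y*x - a*x^2 - b*x} = sup_x {(y-b)*x - a*x^2}
FOC: (y - b) - 2a*x = 0 => x* = (y - b)/(2a)
x* = (-5.0574 + 2)/(2*2) = -0.7644
f*(-5.0574) = (y-b)^2/(4a) = (-5.0574 + 2)^2/(4*2)
= 9.3477/8 = 1.1685


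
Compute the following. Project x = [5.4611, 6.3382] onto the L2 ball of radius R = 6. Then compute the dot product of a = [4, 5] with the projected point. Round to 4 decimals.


Step 1: Compute ||x|| (intermediates to 6 decimals).
||x|| = sqrt(5.4611^2 + 6.3382^2) = 8.366385
Step 2: Project.
Since ||x|| > R, scale = R/||x|| = 6/8.366385 = 0.717156, proj(x) = scale * x
proj(x) = [3.916461, 4.545478]
Step 3: Dot product.
a^T * proj(x) = 4*3.916461 + 5*4.545478 = 38.3932


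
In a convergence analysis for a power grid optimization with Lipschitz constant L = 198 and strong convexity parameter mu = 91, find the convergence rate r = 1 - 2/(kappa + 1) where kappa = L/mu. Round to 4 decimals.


Step 1: Compute the condition number.
kappa = L/mu = 198/91 = 2.1758
Step 2: Compute the convergence rate.
r = 1 - 2/(kappa + 1) = 1 - 2*mu/(L + mu) = (L - mu)/(L + mu) = 107/289 = 0.3702


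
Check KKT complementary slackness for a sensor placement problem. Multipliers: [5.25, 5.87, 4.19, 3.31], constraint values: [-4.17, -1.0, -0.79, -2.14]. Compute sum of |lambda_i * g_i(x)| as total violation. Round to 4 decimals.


KKT complementary slackness check:
lambda_1 * g_1 = 5.25 * -4.17 = -21.8925
lambda_2 * g_2 = 5.87 * -1.0 = -5.87
lambda_3 * g_3 = 4.19 * -0.79 = -3.3101
lambda_4 * g_4 = 3.31 * -2.14 = -7.0834
Total violation = 21.8925 + 5.87 + 3.3101 + 7.0834 = 38.156


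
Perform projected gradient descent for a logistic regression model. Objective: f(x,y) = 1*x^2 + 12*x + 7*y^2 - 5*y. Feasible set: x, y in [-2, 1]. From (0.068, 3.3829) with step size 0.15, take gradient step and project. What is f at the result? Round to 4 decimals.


Step 1: Compute gradient at (0.068, 3.3829).
grad_x = 2*1*0.068 + 12 = 12.136
grad_y = 2*7*3.3829 - 5 = 42.3606
Step 2: Gradient step.
x_raw = 0.068 - 0.15*12.136 = -1.7524
y_raw = 3.3829 - 0.15*42.3606 = -2.9712
Step 3: Project onto [-2, 1].
x_proj = clip(-1.7524) = -1.7524
y_proj = clip(-2.9712) = -2.0
Step 4: Evaluate f.
f(-1.7524, -2.0) = 20.0421


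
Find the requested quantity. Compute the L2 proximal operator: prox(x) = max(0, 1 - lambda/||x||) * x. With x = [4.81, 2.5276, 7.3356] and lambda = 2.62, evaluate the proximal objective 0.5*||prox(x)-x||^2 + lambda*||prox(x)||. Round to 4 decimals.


Step 1: Compute ||x||.
||x|| = 9.1288
Step 2: Compute scaling factor.
scale = max(0, 1 - 2.62/9.1288) = 0.713
Step 3: prox(x) = [3.4295, 1.8022, 5.2303]
||prox(x)|| = 6.5088
Step 4: Proximal objective.
0.5*||prox-x||^2 = 3.4322
lambda*||prox|| = 17.0531
Total = 20.4854


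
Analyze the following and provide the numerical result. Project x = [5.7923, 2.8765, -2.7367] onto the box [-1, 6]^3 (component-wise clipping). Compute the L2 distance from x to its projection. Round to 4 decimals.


Project each component onto [-1, 6].
clip(5.7923) = 5.7923, clip(2.8765) = 2.8765, clip(-2.7367) = -1.0
Projection = [5.7923, 2.8765, -1.0]
Squared diffs: [0.0, 0.0, 3.0161]
Distance = sqrt(3.0161) = 1.7367


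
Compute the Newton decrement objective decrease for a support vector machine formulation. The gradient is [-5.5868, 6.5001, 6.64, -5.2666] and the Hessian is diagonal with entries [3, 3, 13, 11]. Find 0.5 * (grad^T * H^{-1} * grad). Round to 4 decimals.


Step 1: H is diagonal, so H^(-1) * g = [-1.8623, 2.1667, 0.5108, -0.4788].
Step 2: g^T H^(-1) g = sum_i g_i^2 / H_ii
  = (-5.5868)^2/3 + (6.5001)^2/3 + (6.64)^2/13 + (-5.2666)^2/11
  = 10.4041 + 14.0838 + 3.3915 + 2.5216 = 30.4009
Step 3: Objective decrease = 0.5 * g^T H^(-1) g = 15.2005


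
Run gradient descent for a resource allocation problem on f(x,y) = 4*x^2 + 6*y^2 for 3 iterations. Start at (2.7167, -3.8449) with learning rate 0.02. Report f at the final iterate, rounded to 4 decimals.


Gradient descent on f(x,y) = 4*x^2 + 6*y^2.
Starting point: (2.7167, -3.8449), alpha = 0.02
Step 1: grad_x = 2*4*2.7167 = 21.7336, grad_y = 2*6*-3.8449 = -46.1388
  x_1 = 2.7167 - 0.02*21.7336 = 2.282
  y_1 = -3.8449 - 0.02*-46.1388 = -2.9221
Step 2: grad_x = 2*4*2.282 = 18.2562, grad_y = 2*6*-2.9221 = -35.0655
  x_2 = 2.282 - 0.02*18.2562 = 1.9169
  y_2 = -2.9221 - 0.02*-35.0655 = -2.2208
Step 3: grad_x = 2*4*1.9169 = 15.3352, grad_y = 2*6*-2.2208 = -26.6498
  x_3 = 1.9169 - 0.02*15.3352 = 1.6102
  y_3 = -2.2208 - 0.02*-26.6498 = -1.6878
f(1.6102, -1.6878) = 4*1.6102^2 + 6*(-1.6878)^2 = 27.4634


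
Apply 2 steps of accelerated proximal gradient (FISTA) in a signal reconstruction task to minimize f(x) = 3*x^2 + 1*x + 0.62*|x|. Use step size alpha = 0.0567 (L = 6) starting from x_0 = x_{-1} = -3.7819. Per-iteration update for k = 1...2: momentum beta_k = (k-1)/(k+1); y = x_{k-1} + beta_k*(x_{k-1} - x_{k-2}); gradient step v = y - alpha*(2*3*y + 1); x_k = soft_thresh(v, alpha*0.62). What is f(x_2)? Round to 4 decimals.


FISTA on f(x) = 3*x^2 + 1*x + 0.62*|x|
L = 6, alpha = 0.0567
Iteration 1: beta = 0.0, y = -3.7819 + 0.0*(-3.7819 + 3.7819) = -3.7819
  grad(y) = -21.6914, v = y - alpha*grad = -2.552
  prox(v) = soft_thresh(-2.552, 0.0352) = -2.5168
Iteration 2: beta = 0.3333, y = -2.5168 + 0.3333*(-2.5168 + 3.7819) = -2.0952
  grad(y) = -11.5709, v = y - alpha*grad = -1.4391
  prox(v) = soft_thresh(-1.4391, 0.0352) = -1.4039
f(x_2) = 3*(-1.4039)^2 + 1*(-1.4039) + 0.62*|-1.4039| = 5.3796


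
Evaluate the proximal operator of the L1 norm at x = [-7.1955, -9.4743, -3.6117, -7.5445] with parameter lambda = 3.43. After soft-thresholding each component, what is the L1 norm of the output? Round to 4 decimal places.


Soft-thresholding with lambda = 3.43:
prox(-7.1955) = sign(-7.1955)*max(|-7.1955| - 3.43, 0) = -3.7655
prox(-9.4743) = sign(-9.4743)*max(|-9.4743| - 3.43, 0) = -6.0443
prox(-3.6117) = sign(-3.6117)*max(|-3.6117| - 3.43, 0) = -0.1817
prox(-7.5445) = sign(-7.5445)*max(|-7.5445| - 3.43, 0) = -4.1145
prox(x) = [-3.7655, -6.0443, -0.1817, -4.1145]
||prox(x)||_1 = 3.7655 + 6.0443 + 0.1817 + 4.1145 = 14.106


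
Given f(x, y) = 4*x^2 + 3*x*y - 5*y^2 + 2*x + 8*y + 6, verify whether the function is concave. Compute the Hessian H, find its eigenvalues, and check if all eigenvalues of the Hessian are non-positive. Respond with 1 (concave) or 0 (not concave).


The Hessian of f(x,y) = 4*x^2 + 3*x*y - 5*y^2 + 2*x + 8*y + 6 is:
H = [[8, 3], [3, -10]]
Trace = 8 - 10 = -2
Determinant = 8*-10 - (3)^2 = -89
Discriminant = (-2)^2 - 4*-89 = 360.0
Eigenvalues: lambda_1 = -10.4868, lambda_2 = 8.4868
The function is not concave.

0


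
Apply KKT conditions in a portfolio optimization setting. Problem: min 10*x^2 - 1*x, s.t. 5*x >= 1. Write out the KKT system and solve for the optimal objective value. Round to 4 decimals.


Step 1: Try lambda = 0 (constraint inactive).
x_unc = 1/(2*10) = 0.05
Check: 5*0.05 = 0.25 < 1 -- violated!
Step 2: Constraint must be active: 5*x = 1
x* = 1/5 = 0.2
lambda = (2*10*0.2 - 1)/5 = 0.6
Step 3: Compute optimal value.
f(x*) = 10*0.2^2 - 1*0.2 = 0.2


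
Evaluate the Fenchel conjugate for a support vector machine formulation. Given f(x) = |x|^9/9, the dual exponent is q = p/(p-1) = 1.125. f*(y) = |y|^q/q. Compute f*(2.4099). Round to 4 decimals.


The conjugate exponent q satisfies 1/p + 1/q = 1.
p = 9, so q = 9/(9 - 1) = 1.125
|y|^q = 2.4099^1.125 = 2.69
f*(2.4099) = 2.69 / 1.125 = 2.3911


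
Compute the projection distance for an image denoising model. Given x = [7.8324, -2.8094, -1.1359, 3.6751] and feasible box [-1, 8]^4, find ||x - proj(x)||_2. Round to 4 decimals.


Project each component onto [-1, 8].
clip(7.8324) = 7.8324, clip(-2.8094) = -1.0, clip(-1.1359) = -1.0, clip(3.6751) = 3.6751
Projection = [7.8324, -1.0, -1.0, 3.6751]
Squared diffs: [0.0, 3.2739, 0.0185, 0.0]
Distance = sqrt(3.2924) = 1.8145


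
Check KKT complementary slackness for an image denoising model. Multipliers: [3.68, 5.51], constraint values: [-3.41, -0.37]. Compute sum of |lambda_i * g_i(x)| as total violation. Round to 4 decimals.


KKT complementary slackness check:
lambda_1 * g_1 = 3.68 * -3.41 = -12.5488
lambda_2 * g_2 = 5.51 * -0.37 = -2.0387
Total violation = 12.5488 + 2.0387 = 14.5875


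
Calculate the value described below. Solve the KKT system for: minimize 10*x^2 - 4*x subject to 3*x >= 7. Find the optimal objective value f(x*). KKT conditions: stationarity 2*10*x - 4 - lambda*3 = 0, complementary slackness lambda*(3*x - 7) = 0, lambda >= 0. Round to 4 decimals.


Step 1: Try lambda = 0 (constraint inactive).
x_unc = 4/(2*10) = 0.2
Check: 3*0.2 = 0.6 < 7 -- violated!
Step 2: Constraint must be active: 3*x = 7
x* = 7/3 = 2.3333 (rounded; the exact value 7/3 is used below)
lambda = (2*10*(7/3) - 4)/3 = 14.2222
Step 3: Compute optimal value.
f(x*) = 10*(7/3)^2 - 4*(7/3) = 45.1111


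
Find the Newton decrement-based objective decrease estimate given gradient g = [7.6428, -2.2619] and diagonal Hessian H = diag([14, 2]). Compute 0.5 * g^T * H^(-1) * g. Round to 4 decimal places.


Step 1: H is diagonal, so H^(-1) * g = [0.5459, -1.131].
Step 2: g^T H^(-1) g = sum_i g_i^2 / H_ii
  = (7.6428)^2/14 + (-2.2619)^2/2
  = 4.1723 + 2.5581 = 6.7304
Step 3: Objective decrease = 0.5 * g^T H^(-1) g = 3.3652


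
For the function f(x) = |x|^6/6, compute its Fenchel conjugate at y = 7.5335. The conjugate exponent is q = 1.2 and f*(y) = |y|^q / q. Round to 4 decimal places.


The conjugate exponent q satisfies 1/p + 1/q = 1.
p = 6, so q = 6/(6 - 1) = 1.2
|y|^q = 7.5335^1.2 = 11.2823
f*(7.5335) = 11.2823 / 1.2 = 9.4019


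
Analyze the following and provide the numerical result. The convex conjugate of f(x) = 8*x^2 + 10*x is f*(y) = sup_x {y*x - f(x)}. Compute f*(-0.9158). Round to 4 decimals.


f*(y) = sup_x {y*x - a*x^2 - b*x} = sup_x {(y-b)*x - a*x^2}
FOC: (y - b) - 2a*x = 0 => x* = (y - b)/(2a)
x* = (-0.9158 - 10)/(2*8) = -0.6822
f*(-0.9158) = (y-b)^2/(4a) = (-0.9158 - 10)^2/(4*8)
= 119.1547/32 = 3.7236


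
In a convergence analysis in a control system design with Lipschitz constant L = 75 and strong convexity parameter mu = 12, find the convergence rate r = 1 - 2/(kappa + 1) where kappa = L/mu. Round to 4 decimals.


Step 1: Compute the condition number.
kappa = L/mu = 75/12 = 6.25
Step 2: Compute the convergence rate.
r = 1 - 2/(kappa + 1) = 1 - 2*mu/(L + mu) = (L - mu)/(L + mu) = 63/87 = 0.7241


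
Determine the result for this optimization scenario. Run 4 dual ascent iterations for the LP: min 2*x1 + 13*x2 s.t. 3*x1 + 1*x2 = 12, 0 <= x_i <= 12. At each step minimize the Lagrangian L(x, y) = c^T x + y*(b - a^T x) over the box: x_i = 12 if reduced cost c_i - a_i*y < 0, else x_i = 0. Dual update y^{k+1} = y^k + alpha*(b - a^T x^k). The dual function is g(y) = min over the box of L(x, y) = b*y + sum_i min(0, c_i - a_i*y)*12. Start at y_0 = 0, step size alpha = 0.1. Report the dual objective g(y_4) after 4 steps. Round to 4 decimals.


Dual ascent for LP: min 2*x1 + 13*x2, 3*x1 + 1*x2 = 12, 0 <= x_i <= 12
Step 1: y^k = 0.0, reduced costs: (2.0, 13.0)
  x^k = (0.0, 0.0), subgradient = b - a^T x = 12.0
  y^{k+1} = 0.0 + 0.1*12.0 = 1.2
Step 2: y^k = 1.2, reduced costs: (-1.6, 11.8)
  x^k = (12.0, 0.0), subgradient = b - a^T x = -24.0
  y^{k+1} = 1.2 + 0.1*-24.0 = -1.2
Step 3: y^k = -1.2, reduced costs: (5.6, 14.2)
  x^k = (0.0, 0.0), subgradient = b - a^T x = 12.0
  y^{k+1} = -1.2 + 0.1*12.0 = 0.0
Step 4: y^k = 0.0, reduced costs: (2.0, 13.0)
  x^k = (0.0, 0.0), subgradient = b - a^T x = 12.0
  y^{k+1} = 0.0 + 0.1*12.0 = 1.2
Dual objective at y_4 = 1.2: reduced costs (-1.6, 11.8), box minimizer x = (12.0, 0.0)
g(y_4) = b*y + (c1 - a1*y)*x1 + (c2 - a2*y)*x2 = 12*1.2 + (-1.6)*12.0 + 11.8*0.0 = 14.4 - 19.2 + 0.0 = -4.8


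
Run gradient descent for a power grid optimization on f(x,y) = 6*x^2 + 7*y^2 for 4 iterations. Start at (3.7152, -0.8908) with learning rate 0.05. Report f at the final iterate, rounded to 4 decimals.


Gradient descent on f(x,y) = 6*x^2 + 7*y^2.
Starting point: (3.7152, -0.8908), alpha = 0.05
Step 1: grad_x = 2*6*3.7152 = 44.5824, grad_y = 2*7*-0.8908 = -12.4712
  x_1 = 3.7152 - 0.05*44.5824 = 1.4861
  y_1 = -0.8908 - 0.05*-12.4712 = -0.2672
Step 2: grad_x = 2*6*1.4861 = 17.833, grad_y = 2*7*-0.2672 = -3.7414
  x_2 = 1.4861 - 0.05*17.833 = 0.5944
  y_2 = -0.2672 - 0.05*-3.7414 = -0.0802
Step 3: grad_x = 2*6*0.5944 = 7.1332, grad_y = 2*7*-0.0802 = -1.1224
  x_3 = 0.5944 - 0.05*7.1332 = 0.2378
  y_3 = -0.0802 - 0.05*-1.1224 = -0.0241
Step 4: grad_x = 2*6*0.2378 = 2.8533, grad_y = 2*7*-0.0241 = -0.3367
  x_4 = 0.2378 - 0.05*2.8533 = 0.0951
  y_4 = -0.0241 - 0.05*-0.3367 = -0.0072
f(0.0951, -0.0072) = 6*0.0951^2 + 7*(-0.0072)^2 = 0.0546


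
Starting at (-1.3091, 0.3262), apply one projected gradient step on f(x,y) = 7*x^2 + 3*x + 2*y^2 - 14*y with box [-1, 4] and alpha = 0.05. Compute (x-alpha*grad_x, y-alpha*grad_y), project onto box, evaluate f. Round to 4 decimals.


Step 1: Compute gradient at (-1.3091, 0.3262).
grad_x = 2*7*-1.3091 + 3 = -15.3274
grad_y = 2*2*0.3262 - 14 = -12.6952
Step 2: Gradient step.
x_raw = -1.3091 - 0.05*-15.3274 = -0.5427
y_raw = 0.3262 - 0.05*-12.6952 = 0.961
Step 3: Project onto [-1, 4].
x_proj = clip(-0.5427) = -0.5427
y_proj = clip(0.961) = 0.961
Step 4: Evaluate f.
f(-0.5427, 0.961) = -11.1729


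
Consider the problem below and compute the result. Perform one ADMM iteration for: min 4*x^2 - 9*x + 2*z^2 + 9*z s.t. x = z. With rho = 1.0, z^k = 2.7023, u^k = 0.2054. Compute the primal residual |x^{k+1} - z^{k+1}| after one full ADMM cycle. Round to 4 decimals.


ADMM iteration with rho = 1.0, z^k = 2.7023, u^k = 0.2054
Step 1: x-update.
Minimize 4*x^2 - 9*x + (1.0/2)*(x - 2.7023 + 0.2054)^2
FOC: (2*4 + 1.0)*x = 9 + 1.0*(2.7023 - 0.2054)
x^{k+1} = 1.2774
Step 2: z-update.
Minimize 2*z^2 + 9*z + (1.0/2)*(1.2774 - z + 0.2054)^2
FOC: (2*2 + 1.0)*z = -9 + 1.0*(1.2774 + 0.2054)
z^{k+1} = -1.5034
Step 3: u-update.
u^{k+1} = 0.2054 + 1.2774 + 1.5034 = 2.9863
Step 4: Primal residual = |1.2774 + 1.5034| = 2.7809


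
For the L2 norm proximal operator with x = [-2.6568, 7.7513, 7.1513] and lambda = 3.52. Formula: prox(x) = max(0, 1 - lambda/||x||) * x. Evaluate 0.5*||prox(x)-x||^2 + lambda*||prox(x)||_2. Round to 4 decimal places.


Step 1: Compute ||x||.
||x|| = 10.8758
Step 2: Compute scaling factor.
scale = max(0, 1 - 3.52/10.8758) = 0.6763
Step 3: prox(x) = [-1.7969, 5.2426, 4.8367]
||prox(x)|| = 7.3558
Step 4: Proximal objective.
0.5*||prox-x||^2 = 6.1952
lambda*||prox|| = 25.8924
Total = 32.0875


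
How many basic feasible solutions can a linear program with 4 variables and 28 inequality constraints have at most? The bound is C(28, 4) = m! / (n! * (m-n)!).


Each vertex corresponds to some choice of n active constraints out of m, so the number of vertices is at most C(m, n) = m! / (n!(m-n)!).
m = 28, n = 4
Numerator: 28 * 27 * 26 * 25
Denominator: 4! = 24
C(28, 4) = 20475


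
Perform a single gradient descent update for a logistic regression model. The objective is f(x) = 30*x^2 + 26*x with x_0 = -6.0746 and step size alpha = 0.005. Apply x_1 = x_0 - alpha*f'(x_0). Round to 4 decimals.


We compute the gradient at x_0 and apply the update.
f'(x) = 60*x + 26
f'(-6.0746) = 60*-6.0746 + 26 = -338.476
x_1 = -6.0746 - 0.005*-338.476 = -4.3822


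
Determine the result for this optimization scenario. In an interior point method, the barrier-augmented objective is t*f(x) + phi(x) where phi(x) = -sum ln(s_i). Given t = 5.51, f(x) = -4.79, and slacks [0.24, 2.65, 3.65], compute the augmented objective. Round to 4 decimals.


Step 1: Compute log-barrier.
ln values: [-1.4271, 0.9746, 1.2947]
phi = -(-1.4271 + 0.9746 + 1.2947) = -0.8422
Step 2: Compute augmented objective.
t*f(x) = 5.51*-4.79 = -26.3929
Total = -26.3929 - 0.8422 = -27.2351


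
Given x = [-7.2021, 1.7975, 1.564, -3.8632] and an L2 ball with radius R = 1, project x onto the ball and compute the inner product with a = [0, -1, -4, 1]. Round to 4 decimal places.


Step 1: Compute ||x|| (intermediates to 6 decimals).
||x|| = sqrt((-7.2021)^2 + 1.7975^2 + 1.564^2 + (-3.8632)^2) = 8.513029
Step 2: Project.
Since ||x|| > R, scale = R/||x|| = 1/8.513029 = 0.117467, proj(x) = scale * x
proj(x) = [-0.846009, 0.211147, 0.183718, -0.453799]
Step 3: Dot product.
a^T * proj(x) = 0*(-0.846009) - 1*0.211147 - 4*0.183718 + 1*(-0.453799) = -1.3998


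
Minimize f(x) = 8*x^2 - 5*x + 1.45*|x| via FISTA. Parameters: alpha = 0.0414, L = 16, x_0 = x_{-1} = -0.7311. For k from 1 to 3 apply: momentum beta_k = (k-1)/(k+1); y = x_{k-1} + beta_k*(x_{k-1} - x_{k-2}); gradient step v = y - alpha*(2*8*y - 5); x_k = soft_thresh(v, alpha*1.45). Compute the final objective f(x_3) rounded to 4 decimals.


FISTA on f(x) = 8*x^2 - 5*x + 1.45*|x|
L = 16, alpha = 0.0414
Iteration 1: beta = 0.0, y = -0.7311 + 0.0*(-0.7311 + 0.7311) = -0.7311
  grad(y) = -16.6976, v = y - alpha*grad = -0.0398
  prox(v) = soft_thresh(-0.0398, 0.06) = 0.0
Iteration 2: beta = 0.3333, y = 0.0 + 0.3333*(0.0 + 0.7311) = 0.2437
  grad(y) = -1.1008, v = y - alpha*grad = 0.2893
  prox(v) = soft_thresh(0.2893, 0.06) = 0.2292
Iteration 3: beta = 0.5, y = 0.2292 + 0.5*(0.2292 - 0.0) = 0.3439
  grad(y) = 0.5018, v = y - alpha*grad = 0.3231
  prox(v) = soft_thresh(0.3231, 0.06) = 0.2631
f(x_3) = 8*0.2631^2 - 5*0.2631 + 1.45*|0.2631| = -0.3803


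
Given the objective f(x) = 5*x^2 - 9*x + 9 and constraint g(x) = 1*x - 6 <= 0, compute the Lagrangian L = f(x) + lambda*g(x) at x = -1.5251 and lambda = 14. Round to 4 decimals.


Step 1: Evaluate f(x).
f(-1.5251) = 5*(-1.5251)^2 - 9*(-1.5251) + 9 = 34.3556
Step 2: Evaluate g(x).
g(-1.5251) = 1*-1.5251 - 6 = -7.5251
Step 3: Compute Lagrangian.
L = 34.3556 + 14*-7.5251 = -70.9958


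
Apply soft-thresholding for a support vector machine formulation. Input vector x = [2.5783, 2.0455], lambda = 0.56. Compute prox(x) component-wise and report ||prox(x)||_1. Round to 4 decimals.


Soft-thresholding with lambda = 0.56:
prox(2.5783) = sign(2.5783)*max(|2.5783| - 0.56, 0) = 2.0183
prox(2.0455) = sign(2.0455)*max(|2.0455| - 0.56, 0) = 1.4855
prox(x) = [2.0183, 1.4855]
||prox(x)||_1 = 2.0183 + 1.4855 = 3.5038


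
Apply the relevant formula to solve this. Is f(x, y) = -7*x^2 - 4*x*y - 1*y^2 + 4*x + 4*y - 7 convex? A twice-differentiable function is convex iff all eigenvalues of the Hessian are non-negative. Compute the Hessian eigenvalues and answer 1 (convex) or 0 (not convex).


The Hessian of f(x,y) = -7*x^2 - 4*x*y - 1*y^2 + 4*x + 4*y - 7 is:
H = [[-14, -4], [-4, -2]]
Trace = -14 - 2 = -16
Determinant = -14*-2 - (-4)^2 = 12
Discriminant = (-16)^2 - 4*12 = 208.0
Eigenvalues: lambda_1 = -15.2111, lambda_2 = -0.7889
The function is not convex.

0


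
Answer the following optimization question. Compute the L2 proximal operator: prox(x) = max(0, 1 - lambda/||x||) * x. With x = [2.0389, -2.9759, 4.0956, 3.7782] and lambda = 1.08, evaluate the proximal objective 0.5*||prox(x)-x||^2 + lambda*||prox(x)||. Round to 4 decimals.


Step 1: Compute ||x||.
||x|| = 6.6379
Step 2: Compute scaling factor.
scale = max(0, 1 - 1.08/6.6379) = 0.8373
Step 3: prox(x) = [1.7072, -2.4917, 3.4292, 3.1635]
||prox(x)|| = 5.5579
Step 4: Proximal objective.
0.5*||prox-x||^2 = 0.5832
lambda*||prox|| = 6.0025
Total = 6.5857


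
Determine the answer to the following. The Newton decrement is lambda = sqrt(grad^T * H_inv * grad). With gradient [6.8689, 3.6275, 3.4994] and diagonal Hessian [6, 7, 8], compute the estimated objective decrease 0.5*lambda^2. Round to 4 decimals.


Step 1: H is diagonal, so H^(-1) * g = [1.1448, 0.5182, 0.4374].
Step 2: g^T H^(-1) g = sum_i g_i^2 / H_ii
  = (6.8689)^2/6 + (3.6275)^2/7 + (3.4994)^2/8
  = 7.8636 + 1.8798 + 1.5307 = 11.2742
Step 3: Objective decrease = 0.5 * g^T H^(-1) g = 5.6371


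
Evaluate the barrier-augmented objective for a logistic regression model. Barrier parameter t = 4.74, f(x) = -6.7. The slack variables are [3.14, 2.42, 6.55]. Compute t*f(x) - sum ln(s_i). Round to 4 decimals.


Step 1: Compute log-barrier.
ln values: [1.1442, 0.8838, 1.8795]
phi = -(1.1442 + 0.8838 + 1.8795) = -3.9075
Step 2: Compute augmented objective.
t*f(x) = 4.74*-6.7 = -31.758
Total = -31.758 - 3.9075 = -35.6655


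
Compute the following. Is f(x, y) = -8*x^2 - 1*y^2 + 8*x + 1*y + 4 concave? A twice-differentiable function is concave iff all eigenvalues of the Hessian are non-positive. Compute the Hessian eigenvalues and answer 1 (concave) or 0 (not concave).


The Hessian of f(x,y) = -8*x^2 - 1*y^2 + 8*x + 1*y + 4 is:
H = [[-16, 0], [0, -2]]
Trace = -16 - 2 = -18
Determinant = -16*-2 - (0)^2 = 32
Discriminant = (-18)^2 - 4*32 = 196.0
Eigenvalues: lambda_1 = -16.0, lambda_2 = -2.0
The function is concave.

1


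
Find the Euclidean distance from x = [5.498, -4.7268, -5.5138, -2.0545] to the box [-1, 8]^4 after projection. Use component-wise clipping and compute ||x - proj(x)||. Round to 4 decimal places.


Project each component onto [-1, 8].
clip(5.498) = 5.498, clip(-4.7268) = -1.0, clip(-5.5138) = -1.0, clip(-2.0545) = -1.0
Projection = [5.498, -1.0, -1.0, -1.0]
Squared diffs: [0.0, 13.889, 20.3744, 1.112]
Distance = sqrt(35.3754) = 5.9477


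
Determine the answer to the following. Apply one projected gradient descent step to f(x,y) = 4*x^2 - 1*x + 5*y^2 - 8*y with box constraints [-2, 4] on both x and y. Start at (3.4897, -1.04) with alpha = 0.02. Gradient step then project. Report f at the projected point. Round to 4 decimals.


Step 1: Compute gradient at (3.4897, -1.04).
grad_x = 2*4*3.4897 - 1 = 26.9176
grad_y = 2*5*-1.04 - 8 = -18.4
Step 2: Gradient step.
x_raw = 3.4897 - 0.02*26.9176 = 2.9513
y_raw = -1.04 - 0.02*-18.4 = -0.672
Step 3: Project onto [-2, 4].
x_proj = clip(2.9513) = 2.9513
y_proj = clip(-0.672) = -0.672
Step 4: Evaluate f.
f(2.9513, -0.672) = 39.5244


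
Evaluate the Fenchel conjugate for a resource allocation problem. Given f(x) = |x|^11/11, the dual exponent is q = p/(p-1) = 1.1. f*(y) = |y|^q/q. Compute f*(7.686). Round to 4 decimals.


The conjugate exponent q satisfies 1/p + 1/q = 1.
p = 11, so q = 11/(11 - 1) = 1.1
|y|^q = 7.686^1.1 = 9.4248
f*(7.686) = 9.4248 / 1.1 = 8.568


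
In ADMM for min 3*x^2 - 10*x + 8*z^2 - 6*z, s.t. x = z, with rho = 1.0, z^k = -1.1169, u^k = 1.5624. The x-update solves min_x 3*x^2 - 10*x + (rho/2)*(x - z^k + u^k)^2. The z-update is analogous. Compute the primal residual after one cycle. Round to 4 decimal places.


ADMM iteration with rho = 1.0, z^k = -1.1169, u^k = 1.5624
Step 1: x-update.
Minimize 3*x^2 - 10*x + (1.0/2)*(x + 1.1169 + 1.5624)^2
FOC: (2*3 + 1.0)*x = 10 + 1.0*(-1.1169 - 1.5624)
x^{k+1} = 1.0458
Step 2: z-update.
Minimize 8*z^2 - 6*z + (1.0/2)*(1.0458 - z + 1.5624)^2
FOC: (2*8 + 1.0)*z = 6 + 1.0*(1.0458 + 1.5624)
z^{k+1} = 0.5064
Step 3: u-update.
u^{k+1} = 1.5624 + 1.0458 - 0.5064 = 2.1018
Step 4: Primal residual = |1.0458 - 0.5064| = 0.5394


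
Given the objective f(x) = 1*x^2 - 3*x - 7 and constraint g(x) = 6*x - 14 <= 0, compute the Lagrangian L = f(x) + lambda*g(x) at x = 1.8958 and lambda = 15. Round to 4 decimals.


Step 1: Evaluate f(x).
f(1.8958) = 1*1.8958^2 - 3*1.8958 - 7 = -9.0933
Step 2: Evaluate g(x).
g(1.8958) = 6*1.8958 - 14 = -2.6252
Step 3: Compute Lagrangian.
L = -9.0933 + 15*-2.6252 = -48.4713


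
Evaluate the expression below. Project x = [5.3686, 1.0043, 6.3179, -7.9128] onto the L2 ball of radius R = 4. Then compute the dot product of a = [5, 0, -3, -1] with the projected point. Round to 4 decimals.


Step 1: Compute ||x|| (intermediates to 6 decimals).
||x|| = sqrt(5.3686^2 + 1.0043^2 + 6.3179^2 + (-7.9128)^2) = 11.504727
Step 2: Project.
Since ||x|| > R, scale = R/||x|| = 4/11.504727 = 0.347683, proj(x) = scale * x
proj(x) = [1.866571, 0.349178, 2.196626, -2.751146]
Step 3: Dot product.
a^T * proj(x) = 5*1.866571 + 0*0.349178 - 3*2.196626 - 1*(-2.751146) = 5.4941


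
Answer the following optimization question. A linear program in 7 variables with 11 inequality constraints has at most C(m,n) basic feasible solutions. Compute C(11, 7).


Each vertex corresponds to some choice of n active constraints out of m, so the number of vertices is at most C(m, n) = m! / (n!(m-n)!).
m = 11, n = 7
Numerator: 11 * 10 * 9 * 8 * 7 * 6 * 5
Denominator: 7! = 5040
C(11, 7) = 330


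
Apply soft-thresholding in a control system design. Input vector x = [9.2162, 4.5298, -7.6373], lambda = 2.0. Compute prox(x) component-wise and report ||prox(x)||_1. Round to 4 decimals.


Soft-thresholding with lambda = 2.0:
prox(9.2162) = sign(9.2162)*max(|9.2162| - 2.0, 0) = 7.2162
prox(4.5298) = sign(4.5298)*max(|4.5298| - 2.0, 0) = 2.5298
prox(-7.6373) = sign(-7.6373)*max(|-7.6373| - 2.0, 0) = -5.6373
prox(x) = [7.2162, 2.5298, -5.6373]
||prox(x)||_1 = 7.2162 + 2.5298 + 5.6373 = 15.3833


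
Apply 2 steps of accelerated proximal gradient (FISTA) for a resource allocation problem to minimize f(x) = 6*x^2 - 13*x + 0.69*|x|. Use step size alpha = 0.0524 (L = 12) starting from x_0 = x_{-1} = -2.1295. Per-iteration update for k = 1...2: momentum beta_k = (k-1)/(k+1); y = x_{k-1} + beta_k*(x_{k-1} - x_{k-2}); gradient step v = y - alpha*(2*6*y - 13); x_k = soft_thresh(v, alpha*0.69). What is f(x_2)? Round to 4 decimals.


FISTA on f(x) = 6*x^2 - 13*x + 0.69*|x|
L = 12, alpha = 0.0524
Iteration 1: beta = 0.0, y = -2.1295 + 0.0*(-2.1295 + 2.1295) = -2.1295
  grad(y) = -38.554, v = y - alpha*grad = -0.1093
  prox(v) = soft_thresh(-0.1093, 0.0362) = -0.0731
Iteration 2: beta = 0.3333, y = -0.0731 + 0.3333*(-0.0731 + 2.1295) = 0.6123
  grad(y) = -5.6518, v = y - alpha*grad = 0.9085
  prox(v) = soft_thresh(0.9085, 0.0362) = 0.8723
f(x_2) = 6*0.8723^2 - 13*0.8723 + 0.69*|0.8723| = -6.1727


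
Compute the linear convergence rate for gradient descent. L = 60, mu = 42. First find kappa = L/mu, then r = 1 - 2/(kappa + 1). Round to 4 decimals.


Step 1: Compute the condition number.
kappa = L/mu = 60/42 = 1.4286
Step 2: Compute the convergence rate.
r = 1 - 2/(kappa + 1) = 1 - 2*mu/(L + mu) = (L - mu)/(L + mu) = 18/102 = 0.1765


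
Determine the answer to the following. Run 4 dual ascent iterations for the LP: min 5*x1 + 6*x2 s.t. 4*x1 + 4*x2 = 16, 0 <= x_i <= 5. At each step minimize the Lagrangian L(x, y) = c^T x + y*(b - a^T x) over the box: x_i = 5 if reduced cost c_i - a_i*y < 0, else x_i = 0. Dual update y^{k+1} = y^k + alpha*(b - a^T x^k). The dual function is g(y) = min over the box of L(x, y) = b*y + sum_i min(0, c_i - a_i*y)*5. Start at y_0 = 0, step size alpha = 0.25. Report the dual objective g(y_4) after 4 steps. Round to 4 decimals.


Dual ascent for LP: min 5*x1 + 6*x2, 4*x1 + 4*x2 = 16, 0 <= x_i <= 5
Step 1: y^k = 0.0, reduced costs: (5.0, 6.0)
  x^k = (0.0, 0.0), subgradient = b - a^T x = 16.0
  y^{k+1} = 0.0 + 0.25*16.0 = 4.0
Step 2: y^k = 4.0, reduced costs: (-11.0, -10.0)
  x^k = (5.0, 5.0), subgradient = b - a^T x = -24.0
  y^{k+1} = 4.0 + 0.25*-24.0 = -2.0
Step 3: y^k = -2.0, reduced costs: (13.0, 14.0)
  x^k = (0.0, 0.0), subgradient = b - a^T x = 16.0
  y^{k+1} = -2.0 + 0.25*16.0 = 2.0
Step 4: y^k = 2.0, reduced costs: (-3.0, -2.0)
  x^k = (5.0, 5.0), subgradient = b - a^T x = -24.0
  y^{k+1} = 2.0 + 0.25*-24.0 = -4.0
Dual objective at y_4 = -4.0: reduced costs (21.0, 22.0), box minimizer x = (0.0, 0.0)
g(y_4) = b*y + (c1 - a1*y)*x1 + (c2 - a2*y)*x2 = 16*(-4.0) + 21.0*0.0 + 22.0*0.0 = -64.0 + 0.0 + 0.0 = -64.0


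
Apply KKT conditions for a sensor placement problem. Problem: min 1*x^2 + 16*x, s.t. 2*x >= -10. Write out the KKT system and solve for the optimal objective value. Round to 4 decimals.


Step 1: Try lambda = 0 (constraint inactive).
x_unc = -16/(2*1) = -8.0
Check: 2*-8.0 = -16.0 < -10 -- violated!
Step 2: Constraint must be active: 2*x = -10
x* = -10/2 = -5.0
lambda = (2*1*(-5.0) + 16)/2 = 3.0
Step 3: Compute optimal value.
f(x*) = 1*(-5.0)^2 + 16*(-5.0) = -55.0


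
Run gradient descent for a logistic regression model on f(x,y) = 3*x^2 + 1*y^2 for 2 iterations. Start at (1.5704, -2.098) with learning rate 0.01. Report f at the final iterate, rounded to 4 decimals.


Gradient descent on f(x,y) = 3*x^2 + 1*y^2.
Starting point: (1.5704, -2.098), alpha = 0.01
Step 1: grad_x = 2*3*1.5704 = 9.4224, grad_y = 2*1*-2.098 = -4.196
  x_1 = 1.5704 - 0.01*9.4224 = 1.4762
  y_1 = -2.098 - 0.01*-4.196 = -2.056
Step 2: grad_x = 2*3*1.4762 = 8.8571, grad_y = 2*1*-2.056 = -4.1121
  x_2 = 1.4762 - 0.01*8.8571 = 1.3876
  y_2 = -2.056 - 0.01*-4.1121 = -2.0149
f(1.3876, -2.0149) = 3*1.3876^2 + 1*(-2.0149)^2 = 9.8362


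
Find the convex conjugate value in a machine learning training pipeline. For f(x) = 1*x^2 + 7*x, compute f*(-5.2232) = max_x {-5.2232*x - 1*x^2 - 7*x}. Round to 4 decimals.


f*(y) = sup_x {y*x - a*x^2 - b*x} = sup_x {(y-b)*x - a*x^2}
FOC: (y - b) - 2a*x = 0 => x* = (y - b)/(2a)
x* = (-5.2232 - 7)/(2*1) = -6.1116
f*(-5.2232) = (y-b)^2/(4a) = (-5.2232 - 7)^2/(4*1)
= 149.4066/4 = 37.3517


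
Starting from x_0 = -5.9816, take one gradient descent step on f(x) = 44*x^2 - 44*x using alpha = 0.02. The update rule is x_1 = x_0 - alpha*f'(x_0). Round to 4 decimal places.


We compute the gradient at x_0 and apply the update.
f'(x) = 88*x - 44
f'(-5.9816) = 88*-5.9816 - 44 = -570.3808
x_1 = -5.9816 - 0.02*-570.3808 = 5.426


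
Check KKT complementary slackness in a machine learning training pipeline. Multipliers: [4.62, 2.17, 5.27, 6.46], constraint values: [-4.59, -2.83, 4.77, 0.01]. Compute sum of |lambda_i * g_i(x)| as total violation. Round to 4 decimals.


KKT complementary slackness check:
lambda_1 * g_1 = 4.62 * -4.59 = -21.2058
lambda_2 * g_2 = 2.17 * -2.83 = -6.1411
lambda_3 * g_3 = 5.27 * 4.77 = 25.1379
lambda_4 * g_4 = 6.46 * 0.01 = 0.0646
Total violation = 21.2058 + 6.1411 + 25.1379 + 0.0646 = 52.5494


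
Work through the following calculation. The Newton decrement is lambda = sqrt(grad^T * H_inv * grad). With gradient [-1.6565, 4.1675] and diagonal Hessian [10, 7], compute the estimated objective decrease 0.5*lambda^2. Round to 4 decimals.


Step 1: H is diagonal, so H^(-1) * g = [-0.1657, 0.5954].
Step 2: g^T H^(-1) g = sum_i g_i^2 / H_ii
  = (-1.6565)^2/10 + (4.1675)^2/7
  = 0.2744 + 2.4812 = 2.7556
Step 3: Objective decrease = 0.5 * g^T H^(-1) g = 1.3778


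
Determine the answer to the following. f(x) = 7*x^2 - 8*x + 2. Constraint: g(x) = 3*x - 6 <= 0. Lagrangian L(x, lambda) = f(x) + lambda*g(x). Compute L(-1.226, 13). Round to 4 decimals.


Step 1: Evaluate f(x).
f(-1.226) = 7*(-1.226)^2 - 8*(-1.226) + 2 = 22.3295
Step 2: Evaluate g(x).
g(-1.226) = 3*-1.226 - 6 = -9.678
Step 3: Compute Lagrangian.
L = 22.3295 + 13*-9.678 = -103.4845


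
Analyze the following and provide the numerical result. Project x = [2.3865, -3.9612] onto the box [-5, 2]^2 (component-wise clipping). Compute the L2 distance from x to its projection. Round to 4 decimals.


Project each component onto [-5, 2].
clip(2.3865) = 2.0, clip(-3.9612) = -3.9612
Projection = [2.0, -3.9612]
Squared diffs: [0.1494, 0.0]
Distance = sqrt(0.1494) = 0.3865


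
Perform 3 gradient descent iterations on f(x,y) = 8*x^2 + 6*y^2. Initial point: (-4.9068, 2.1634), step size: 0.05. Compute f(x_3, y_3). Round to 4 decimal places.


Gradient descent on f(x,y) = 8*x^2 + 6*y^2.
Starting point: (-4.9068, 2.1634), alpha = 0.05
Step 1: grad_x = 2*8*-4.9068 = -78.5088, grad_y = 2*6*2.1634 = 25.9608
  x_1 = -4.9068 - 0.05*-78.5088 = -0.9814
  y_1 = 2.1634 - 0.05*25.9608 = 0.8654
Step 2: grad_x = 2*8*-0.9814 = -15.7018, grad_y = 2*6*0.8654 = 10.3843
  x_2 = -0.9814 - 0.05*-15.7018 = -0.1963
  y_2 = 0.8654 - 0.05*10.3843 = 0.3461
Step 3: grad_x = 2*8*-0.1963 = -3.1404, grad_y = 2*6*0.3461 = 4.1537
  x_3 = -0.1963 - 0.05*-3.1404 = -0.0393
  y_3 = 0.3461 - 0.05*4.1537 = 0.1385
f(-0.0393, 0.1385) = 8*(-0.0393)^2 + 6*0.1385^2 = 0.1274


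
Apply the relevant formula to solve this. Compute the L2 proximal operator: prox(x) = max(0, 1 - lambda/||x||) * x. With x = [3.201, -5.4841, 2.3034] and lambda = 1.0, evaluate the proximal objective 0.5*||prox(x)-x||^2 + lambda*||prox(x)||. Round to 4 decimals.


Step 1: Compute ||x||.
||x|| = 6.7548
Step 2: Compute scaling factor.
scale = max(0, 1 - 1.0/6.7548) = 0.852
Step 3: prox(x) = [2.7271, -4.6722, 1.9624]
||prox(x)|| = 5.7548
Step 4: Proximal objective.
0.5*||prox-x||^2 = 0.5
lambda*||prox|| = 5.7548
Total = 6.2548


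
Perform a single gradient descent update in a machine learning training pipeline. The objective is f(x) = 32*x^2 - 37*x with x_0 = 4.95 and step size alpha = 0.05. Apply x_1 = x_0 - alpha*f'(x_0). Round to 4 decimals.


We compute the gradient at x_0 and apply the update.
f'(x) = 64*x - 37
f'(4.95) = 64*4.95 - 37 = 279.8
x_1 = 4.95 - 0.05*279.8 = -9.04


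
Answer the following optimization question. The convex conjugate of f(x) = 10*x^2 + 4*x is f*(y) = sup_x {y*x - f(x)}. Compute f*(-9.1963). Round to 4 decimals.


f*(y) = sup_x {y*x - a*x^2 - b*x} = sup_x {(y-b)*x - a*x^2}
FOC: (y - b) - 2a*x = 0 => x* = (y - b)/(2a)
x* = (-9.1963 - 4)/(2*10) = -0.6598
f*(-9.1963) = (y-b)^2/(4a) = (-9.1963 - 4)^2/(4*10)
= 174.1423/40 = 4.3536


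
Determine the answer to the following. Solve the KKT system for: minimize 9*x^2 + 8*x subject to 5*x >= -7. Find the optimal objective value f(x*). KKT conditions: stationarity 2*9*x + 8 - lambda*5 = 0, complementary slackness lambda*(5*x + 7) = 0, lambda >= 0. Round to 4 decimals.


Step 1: Try lambda = 0 (constraint inactive).
Stationarity: 2*9*x + 8 = 0
x* = -8/(2*9) = -4/9 = -0.4444 (rounded; the exact value -4/9 is used below)
Check constraint: 5*-0.4444 = -2.222 >= -7 -- satisfied.
Step 2: Compute optimal value.
f(x*) = 9*(-4/9)^2 + 8*(-4/9) = -1.7778


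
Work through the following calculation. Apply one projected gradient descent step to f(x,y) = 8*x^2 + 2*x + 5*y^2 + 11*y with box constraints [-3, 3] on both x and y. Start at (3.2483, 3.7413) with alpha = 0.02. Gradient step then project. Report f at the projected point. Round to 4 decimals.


Step 1: Compute gradient at (3.2483, 3.7413).
grad_x = 2*8*3.2483 + 2 = 53.9728
grad_y = 2*5*3.7413 + 11 = 48.413
Step 2: Gradient step.
x_raw = 3.2483 - 0.02*53.9728 = 2.1688
y_raw = 3.7413 - 0.02*48.413 = 2.773
Step 3: Project onto [-3, 3].
x_proj = clip(2.1688) = 2.1688
y_proj = clip(2.773) = 2.773
Step 4: Evaluate f.
f(2.1688, 2.773) = 110.921


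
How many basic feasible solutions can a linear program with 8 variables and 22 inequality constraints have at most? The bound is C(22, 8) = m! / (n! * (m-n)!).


Each vertex corresponds to some choice of n active constraints out of m, so the number of vertices is at most C(m, n) = m! / (n!(m-n)!).
m = 22, n = 8
Numerator: 22 * 21 * 20 * 19 * 18 * 17 * 16 * 15
Denominator: 8! = 40320
C(22, 8) = 319770


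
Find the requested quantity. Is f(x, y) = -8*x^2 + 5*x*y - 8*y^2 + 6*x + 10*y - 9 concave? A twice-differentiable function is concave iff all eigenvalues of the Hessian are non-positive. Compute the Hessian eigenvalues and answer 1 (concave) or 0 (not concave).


The Hessian of f(x,y) = -8*x^2 + 5*x*y - 8*y^2 + 6*x + 10*y - 9 is:
H = [[-16, 5], [5, -16]]
Trace = -16 - 16 = -32
Determinant = -16*-16 - (5)^2 = 231
Discriminant = (-32)^2 - 4*231 = 100.0
Eigenvalues: lambda_1 = -21.0, lambda_2 = -11.0
The function is concave.

1


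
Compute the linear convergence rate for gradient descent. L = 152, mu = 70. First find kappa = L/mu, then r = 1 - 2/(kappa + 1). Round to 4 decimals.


Step 1: Compute the condition number.
kappa = L/mu = 152/70 = 2.1714
Step 2: Compute the convergence rate.
r = 1 - 2/(kappa + 1) = 1 - 2*mu/(L + mu) = (L - mu)/(L + mu) = 82/222 = 0.3694


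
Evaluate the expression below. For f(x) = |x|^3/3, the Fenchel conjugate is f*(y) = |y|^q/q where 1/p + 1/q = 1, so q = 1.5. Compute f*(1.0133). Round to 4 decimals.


The conjugate exponent q satisfies 1/p + 1/q = 1.
p = 3, so q = 3/(3 - 1) = 1.5
|y|^q = 1.0133^1.5 = 1.02
f*(1.0133) = 1.02 / 1.5 = 0.68


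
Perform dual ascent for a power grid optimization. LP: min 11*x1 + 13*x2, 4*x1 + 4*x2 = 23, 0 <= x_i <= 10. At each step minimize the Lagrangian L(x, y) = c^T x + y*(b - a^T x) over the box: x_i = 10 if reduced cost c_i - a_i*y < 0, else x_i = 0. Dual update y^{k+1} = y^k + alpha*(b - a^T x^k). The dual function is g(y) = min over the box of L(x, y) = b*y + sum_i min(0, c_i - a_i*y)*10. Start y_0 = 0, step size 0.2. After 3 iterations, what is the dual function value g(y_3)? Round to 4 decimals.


Dual ascent for LP: min 11*x1 + 13*x2, 4*x1 + 4*x2 = 23, 0 <= x_i <= 10
Step 1: y^k = 0.0, reduced costs: (11.0, 13.0)
  x^k = (0.0, 0.0), subgradient = b - a^T x = 23.0
  y^{k+1} = 0.0 + 0.2*23.0 = 4.6
Step 2: y^k = 4.6, reduced costs: (-7.4, -5.4)
  x^k = (10.0, 10.0), subgradient = b - a^T x = -57.0
  y^{k+1} = 4.6 + 0.2*-57.0 = -6.8
Step 3: y^k = -6.8, reduced costs: (38.2, 40.2)
  x^k = (0.0, 0.0), subgradient = b - a^T x = 23.0
  y^{k+1} = -6.8 + 0.2*23.0 = -2.2
Dual objective at y_3 = -2.2: reduced costs (19.8, 21.8), box minimizer x = (0.0, 0.0)
g(y_3) = b*y + (c1 - a1*y)*x1 + (c2 - a2*y)*x2 = 23*(-2.2) + 19.8*0.0 + 21.8*0.0 = -50.6 + 0.0 + 0.0 = -50.6


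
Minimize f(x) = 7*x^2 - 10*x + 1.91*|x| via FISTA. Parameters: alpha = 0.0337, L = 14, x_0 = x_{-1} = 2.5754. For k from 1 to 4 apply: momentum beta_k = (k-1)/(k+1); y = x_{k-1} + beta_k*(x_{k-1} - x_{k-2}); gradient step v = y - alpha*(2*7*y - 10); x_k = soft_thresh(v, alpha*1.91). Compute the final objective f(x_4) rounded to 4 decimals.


FISTA on f(x) = 7*x^2 - 10*x + 1.91*|x|
L = 14, alpha = 0.0337
Iteration 1: beta = 0.0, y = 2.5754 + 0.0*(2.5754 - 2.5754) = 2.5754
  grad(y) = 26.0556, v = y - alpha*grad = 1.6973
  prox(v) = soft_thresh(1.6973, 0.0644) = 1.633
Iteration 2: beta = 0.3333, y = 1.633 + 0.3333*(1.633 - 2.5754) = 1.3188
  grad(y) = 8.4634, v = y - alpha*grad = 1.0336
  prox(v) = soft_thresh(1.0336, 0.0644) = 0.9692
Iteration 3: beta = 0.5, y = 0.9692 + 0.5*(0.9692 - 1.633) = 0.6374
  grad(y) = -1.0769, v = y - alpha*grad = 0.6737
  prox(v) = soft_thresh(0.6737, 0.0644) = 0.6093
Iteration 4: beta = 0.6, y = 0.6093 + 0.6*(0.6093 - 0.9692) = 0.3933
  grad(y) = -4.4935, v = y - alpha*grad = 0.5448
  prox(v) = soft_thresh(0.5448, 0.0644) = 0.4804
f(x_4) = 7*0.4804^2 - 10*0.4804 + 1.91*|0.4804| = -2.2709


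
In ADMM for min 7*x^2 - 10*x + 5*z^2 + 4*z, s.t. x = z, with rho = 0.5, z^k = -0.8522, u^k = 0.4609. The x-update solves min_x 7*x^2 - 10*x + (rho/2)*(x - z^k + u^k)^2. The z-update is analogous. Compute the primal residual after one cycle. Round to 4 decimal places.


ADMM iteration with rho = 0.5, z^k = -0.8522, u^k = 0.4609
Step 1: x-update.
Minimize 7*x^2 - 10*x + (0.5/2)*(x + 0.8522 + 0.4609)^2
FOC: (2*7 + 0.5)*x = 10 + 0.5*(-0.8522 - 0.4609)
x^{k+1} = 0.6444
Step 2: z-update.
Minimize 5*z^2 + 4*z + (0.5/2)*(0.6444 - z + 0.4609)^2
FOC: (2*5 + 0.5)*z = -4 + 0.5*(0.6444 + 0.4609)
z^{k+1} = -0.3283
Step 3: u-update.
u^{k+1} = 0.4609 + 0.6444 + 0.3283 = 1.4336
Step 4: Primal residual = |0.6444 + 0.3283| = 0.9727
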